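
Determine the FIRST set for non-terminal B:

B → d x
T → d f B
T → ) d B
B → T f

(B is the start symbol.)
To compute FIRST(B), examine every production with B on the left-hand side, reading each right-hand side left to right until a non-nullable symbol is reached.

FIRST sets of the other non-terminals involved (by the same procedure, iterated to a fixed point):
  FIRST(T) = { ')', 'd' }

From B → d x:
  - d is a terminal: add 'd' and stop
From B → T f:
  - T is a non-terminal: add FIRST(T) \ {ε} = { ')', 'd' }
    T is not nullable, so stop

Collecting: FIRST(B) = { ')', 'd' }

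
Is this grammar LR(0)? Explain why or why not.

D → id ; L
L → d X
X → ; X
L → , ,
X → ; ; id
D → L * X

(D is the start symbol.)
Yes, the grammar is LR(0)

A grammar is LR(0) if no state in the canonical LR(0) collection has:
  - both a shift item (dot before a terminal) and a complete item (shift-reduce conflict), or
  - two or more complete items (reduce-reduce conflict; the accept item [D' → D .] counts as a complete item here).

Augment with D' → D and build the canonical LR(0) collection (I0 = CLOSURE({[D' → . D]}), then GOTO on every symbol after a dot until no new states appear). It has 16 states:
  I0: { [D → . L * X], [D → . id ; L], [D' → . D], [L → . , ,], [L → . d X] }  — shift
  I1: { [L → , . ,] }  — shift
  I2: { [D' → D .] }  — accept
  I3: { [D → L . * X] }  — shift
  I4: { [L → d . X], [X → . ; ; id], [X → . ; X] }  — shift
  I5: { [D → id . ; L] }  — shift
  I6: { [D → id ; . L], [L → . , ,], [L → . d X] }  — shift
  I7: { [D → id ; L .] }  — reduce
  I8: { [X → . ; ; id], [X → . ; X], [X → ; . ; id], [X → ; . X] }  — shift
  I9: { [L → d X .] }  — reduce
  I10: { [X → . ; ; id], [X → . ; X], [X → ; . ; id], [X → ; . X], [X → ; ; . id] }  — shift
  I11: { [X → ; X .] }  — reduce
  I12: { [X → ; ; id .] }  — reduce
  I13: { [D → L * . X], [X → . ; ; id], [X → . ; X] }  — shift
  I14: { [D → L * X .] }  — reduce
  I15: { [L → , , .] }  — reduce

Every state is either a pure shift/goto state or contains exactly one complete item and nothing to shift — no conflicts. The grammar is LR(0).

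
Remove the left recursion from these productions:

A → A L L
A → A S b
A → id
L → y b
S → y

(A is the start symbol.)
A → id A'
A' → L L A'
A' → S b A'
A' → ε
L → y b
S → y

A is directly left-recursive. The standard transformation for
  A → A α₁ | ... | A α_m | β₁ | ... | β_n
is
  A  → β₁ A' | ... | β_n A'
  A' → α₁ A' | ... | α_m A' | ε

A → id becomes A → id A'
A → A L L becomes A' → L L A'
A → A S b becomes A' → S b A'
Add A' → ε

Productions for other non-terminals are unchanged:
  L → y b
  S → y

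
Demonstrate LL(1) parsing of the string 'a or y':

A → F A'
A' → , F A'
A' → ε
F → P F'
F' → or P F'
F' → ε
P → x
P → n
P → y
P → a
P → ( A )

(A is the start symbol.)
LL(1) parsing maintains a stack (initially the start symbol over $) and the input. At each step: if the stack top is a terminal, match it against the current input token; if it is a non-terminal N, replace it with the RHS of M[N, lookahead] (the unique production whose predict set contains the lookahead).

Stack is shown with the top on the left.

Stack         Input     Action
------------------------------
A $           a or y $  output A → F A'
F A' $        a or y $  output F → P F'
P F' A' $     a or y $  output P → a
a F' A' $     a or y $  match 'a'
F' A' $       or y $    output F' → or P F'
or P F' A' $  or y $    match 'or'
P F' A' $     y $       output P → y
y F' A' $     y $       match 'y'
F' A' $       $         output F' → ε
A' $          $         output A' → ε
$             $         accept

The string is accepted.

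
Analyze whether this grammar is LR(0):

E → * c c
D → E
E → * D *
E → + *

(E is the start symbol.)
A grammar is LR(0) if no state in the canonical LR(0) collection has:
  - both a shift item (dot before a terminal) and a complete item (shift-reduce conflict), or
  - two or more complete items (reduce-reduce conflict; the accept item [E' → E .] counts as a complete item here).

Augment with E' → E and build the canonical LR(0) collection (I0 = CLOSURE({[E' → . E]}), then GOTO on every symbol after a dot until no new states appear). It has 10 states:
  I0: { [E → . * D *], [E → . * c c], [E → . + *], [E' → . E] }  — shift
  I1: { [D → . E], [E → * . D *], [E → * . c c], [E → . * D *], [E → . * c c], [E → . + *] }  — shift
  I2: { [E → + . *] }  — shift
  I3: { [E' → E .] }  — accept
  I4: { [E → + * .] }  — reduce
  I5: { [E → * D . *] }  — shift
  I6: { [D → E .] }  — reduce
  I7: { [E → * c . c] }  — shift
  I8: { [E → * c c .] }  — reduce
  I9: { [E → * D * .] }  — reduce

Every state is either a pure shift/goto state or contains exactly one complete item and nothing to shift — no conflicts. The grammar is LR(0).

Answer: Yes, the grammar is LR(0)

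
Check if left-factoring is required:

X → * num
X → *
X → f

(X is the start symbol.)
Left-factoring is needed when two productions for the same non-terminal
share a common prefix on the right-hand side.

Productions for X:
  X → * num
  X → *
  X → f

Found common prefix '*' in productions for X

Answer: Yes, X has productions with common prefix '*'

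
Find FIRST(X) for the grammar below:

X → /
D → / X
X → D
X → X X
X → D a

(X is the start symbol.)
{ '/' }

To compute FIRST(X), examine every production with X on the left-hand side, reading each right-hand side left to right until a non-nullable symbol is reached.

FIRST sets of the other non-terminals involved (by the same procedure, iterated to a fixed point):
  FIRST(D) = { '/' }

From X → /:
  - '/' is a terminal: add '/' and stop
From X → D:
  - D is a non-terminal: add FIRST(D) \ {ε} = { '/' }
    D is not nullable, so stop
From X → X X:
  - X is the symbol being defined: contributes nothing new
    X is not nullable, so stop
From X → D a:
  - D is a non-terminal: add FIRST(D) \ {ε} = { '/' }
    D is not nullable, so stop

Collecting: FIRST(X) = { '/' }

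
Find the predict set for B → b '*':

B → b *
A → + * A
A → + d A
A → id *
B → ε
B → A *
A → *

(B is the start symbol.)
PREDICT(B → b '*') = (FIRST(RHS) \ {ε}) ∪ (FOLLOW(B) if ε ∈ FIRST(RHS), i.e. RHS ⇒* ε)
FIRST(b '*') = { 'b' }
ε ∉ FIRST(b '*'), so FOLLOW(B) is not added.
PREDICT(B → b '*') = { 'b' }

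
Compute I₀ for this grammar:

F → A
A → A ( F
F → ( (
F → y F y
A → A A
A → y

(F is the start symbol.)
{ [A → . A ( F], [A → . A A], [A → . y], [F → . ( (], [F → . A], [F → . y F y], [F' → . F] }

First, augment the grammar with F' → F
I₀ = CLOSURE({ [F' → . F] }):
  [F' → . F] has the dot before F: add [F → . A], [F → . ( (], [F → . y F y]
  [F → . A] has the dot before A: add [A → . A ( F], [A → . A A], [A → . y]
No further items can be added.

I₀ = { [A → . A ( F], [A → . A A], [A → . y], [F → . ( (], [F → . A], [F → . y F y], [F' → . F] }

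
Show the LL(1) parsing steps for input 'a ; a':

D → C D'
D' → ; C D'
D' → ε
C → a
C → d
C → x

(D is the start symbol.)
Stack is shown with the top on the left.

Stack     Input    Action
-------------------------
D $       a ; a $  output D → C D'
C D' $    a ; a $  output C → a
a D' $    a ; a $  match 'a'
D' $      ; a $    output D' → ; C D'
; C D' $  ; a $    match ';'
C D' $    a $      output C → a
a D' $    a $      match 'a'
D' $      $        output D' → ε
$         $        accept

The string is accepted.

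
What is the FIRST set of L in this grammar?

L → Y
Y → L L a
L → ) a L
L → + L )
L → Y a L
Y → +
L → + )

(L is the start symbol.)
{ ')', '+' }

FIRST sets of the other non-terminals involved (by the same procedure, iterated to a fixed point):
  FIRST(Y) = { ')', '+' }

From L → Y:
  - Y is a non-terminal: add FIRST(Y) \ {ε} = { ')', '+' }
    Y is not nullable, so stop
From L → ) a L:
  - ')' is a terminal: add ')' and stop
From L → + L ):
  - '+' is a terminal: add '+' and stop
From L → Y a L:
  - Y is a non-terminal: add FIRST(Y) \ {ε} = { ')', '+' }
    Y is not nullable, so stop
From L → + ):
  - '+' is a terminal: add '+' and stop

Collecting: FIRST(L) = { ')', '+' }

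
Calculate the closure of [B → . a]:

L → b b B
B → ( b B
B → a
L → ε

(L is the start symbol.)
{ [B → . a] }

Start with: [B → . a]
The dot precedes the terminal a, so nothing is added.

CLOSURE = { [B → . a] }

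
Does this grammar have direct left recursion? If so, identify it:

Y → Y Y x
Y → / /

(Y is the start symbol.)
Direct left recursion occurs when N → N α for some non-terminal N (the right-hand side begins with the left-hand side itself).

Y → Y Y x: LEFT RECURSIVE (starts with Y)
Y → / /: starts with '/'

The grammar has direct left recursion on: Y.

Answer: Yes, Y is left-recursive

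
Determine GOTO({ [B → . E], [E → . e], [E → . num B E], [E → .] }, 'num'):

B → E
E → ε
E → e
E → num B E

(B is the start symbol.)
{ [B → . E], [E → . e], [E → . num B E], [E → .], [E → num . B E] }

GOTO(I, 'num') = CLOSURE({ [A → αX.β] : [A → α.Xβ] ∈ I, X = 'num' })

Items with dot before 'num', with the dot advanced:
  [E → . num B E] → [E → num . B E]
Closure of the advanced items:
  [E → num . B E] has the dot before B: add [B → . E]
  [B → . E] has the dot before E: add [E → .], [E → . e], [E → . num B E]

GOTO = { [B → . E], [E → . e], [E → . num B E], [E → .], [E → num . B E] }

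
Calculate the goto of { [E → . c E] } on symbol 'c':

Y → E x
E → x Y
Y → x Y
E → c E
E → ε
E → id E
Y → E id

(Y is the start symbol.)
{ [E → . c E], [E → . id E], [E → . x Y], [E → .], [E → c . E] }

GOTO(I, 'c') = CLOSURE({ [A → αX.β] : [A → α.Xβ] ∈ I, X = 'c' })

Items with dot before 'c', with the dot advanced:
  [E → . c E] → [E → c . E]
Closure of the advanced items:
  [E → c . E] has the dot before E: add [E → . x Y], [E → . c E], [E → .], [E → . id E]

GOTO = { [E → . c E], [E → . id E], [E → . x Y], [E → .], [E → c . E] }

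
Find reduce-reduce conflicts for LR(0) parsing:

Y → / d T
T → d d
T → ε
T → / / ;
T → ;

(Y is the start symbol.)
No reduce-reduce conflicts

Augment with Y' → Y and build the canonical LR(0) collection (I0 = CLOSURE({[Y' → . Y]}), then GOTO on every symbol after a dot until no new states appear). It has 11 states:
  I0: { [Y → . / d T], [Y' → . Y] }  — shift
  I1: { [Y → / . d T] }  — shift
  I2: { [Y' → Y .] }  — accept
  I3: { [T → . / / ;], [T → . ;], [T → . d d], [T → .], [Y → / d . T] }  — shift, reduce
  I4: { [T → / . / ;] }  — shift
  I5: { [T → ; .] }  — reduce
  I6: { [Y → / d T .] }  — reduce
  I7: { [T → d . d] }  — shift
  I8: { [T → d d .] }  — reduce
  I9: { [T → / / . ;] }  — shift
  I10: { [T → / / ; .] }  — reduce

No state contains more than one complete item.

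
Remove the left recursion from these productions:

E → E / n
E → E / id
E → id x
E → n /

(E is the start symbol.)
E → id x E'
E → n / E'
E' → / n E'
E' → / id E'
E' → ε

E is directly left-recursive. The standard transformation for
  A → A α₁ | ... | A α_m | β₁ | ... | β_n
is
  A  → β₁ A' | ... | β_n A'
  A' → α₁ A' | ... | α_m A' | ε

E → id x becomes E → id x E'
E → n / becomes E → n / E'
E → E / n becomes E' → / n E'
E → E / id becomes E' → / id E'
Add E' → ε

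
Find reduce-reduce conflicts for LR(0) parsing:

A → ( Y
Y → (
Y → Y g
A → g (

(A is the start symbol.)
No reduce-reduce conflicts

Augment with A' → A and build the canonical LR(0) collection (I0 = CLOSURE({[A' → . A]}), then GOTO on every symbol after a dot until no new states appear). It has 8 states:
  I0: { [A → . ( Y], [A → . g (], [A' → . A] }  — shift
  I1: { [A → ( . Y], [Y → . (], [Y → . Y g] }  — shift
  I2: { [A' → A .] }  — accept
  I3: { [A → g . (] }  — shift
  I4: { [A → g ( .] }  — reduce
  I5: { [Y → ( .] }  — reduce
  I6: { [A → ( Y .], [Y → Y . g] }  — shift, reduce
  I7: { [Y → Y g .] }  — reduce

No state contains more than one complete item.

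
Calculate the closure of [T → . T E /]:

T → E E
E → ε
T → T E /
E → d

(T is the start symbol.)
To compute CLOSURE, for each item [A → α.Bβ] where B is a non-terminal, add [B → .γ] for all productions B → γ; repeat for the newly added items until nothing changes.

Start with: [T → . T E /]
  [T → . T E /] has the dot before T: add [T → . E E]
  [T → . E E] has the dot before E: add [E → .], [E → . d]
No further items can be added.

CLOSURE = { [E → . d], [E → .], [T → . E E], [T → . T E /] }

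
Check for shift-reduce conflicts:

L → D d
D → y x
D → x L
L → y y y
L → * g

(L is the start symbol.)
A shift-reduce conflict occurs when an LR(0) state has both:
  - a complete (reduce) item [A → α .] (dot at the end), and
  - a shift item [B → β . c γ] (dot before a terminal).

Augment with L' → L and build the canonical LR(0) collection (I0 = CLOSURE({[L' → . L]}), then GOTO on every symbol after a dot until no new states appear). It has 12 states:
  I0: { [D → . x L], [D → . y x], [L → . * g], [L → . D d], [L → . y y y], [L' → . L] }  — shift
  I1: { [L → * . g] }  — shift
  I2: { [L → D . d] }  — shift
  I3: { [L' → L .] }  — accept
  I4: { [D → . x L], [D → . y x], [D → x . L], [L → . * g], [L → . D d], [L → . y y y] }  — shift
  I5: { [D → y . x], [L → y . y y] }  — shift
  I6: { [D → y x .] }  — reduce
  I7: { [L → y y . y] }  — shift
  I8: { [L → y y y .] }  — reduce
  I9: { [D → x L .] }  — reduce
  I10: { [L → D d .] }  — reduce
  I11: { [L → * g .] }  — reduce

No state contains both a complete item and a shift item.

Answer: No shift-reduce conflicts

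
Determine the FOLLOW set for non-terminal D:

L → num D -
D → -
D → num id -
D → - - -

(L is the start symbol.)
To compute FOLLOW(D), find every occurrence of D on a right-hand side N → α D β: add FIRST(β) \ {ε}, and if β is empty or nullable also add FOLLOW(N). Iterate to a fixed point.

In L → num D -: D is followed by '-', add FIRST('-') \ {ε} = { '-' }

Taking the union: FOLLOW(D) = { '-' }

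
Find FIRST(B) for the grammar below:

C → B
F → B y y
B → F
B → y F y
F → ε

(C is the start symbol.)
To compute FIRST(B), examine every production with B on the left-hand side, reading each right-hand side left to right until a non-nullable symbol is reached.

FIRST sets of the other non-terminals involved (by the same procedure, iterated to a fixed point):
  FIRST(F) = { 'y', ε }

From B → F:
  - F is a non-terminal: add FIRST(F) \ {ε} = { 'y' }
    F is nullable and nothing follows, so the whole right-hand side can vanish: ε ∈ FIRST(B)
From B → y F y:
  - y is a terminal: add 'y' and stop

Collecting: FIRST(B) = { 'y', ε }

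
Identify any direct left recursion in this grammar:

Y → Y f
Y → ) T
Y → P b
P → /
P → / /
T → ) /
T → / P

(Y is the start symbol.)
Y → Y f: LEFT RECURSIVE (starts with Y)
Y → ) T: starts with ')'
Y → P b: starts with P
P → /: starts with '/'
P → / /: starts with '/'
T → ) /: starts with ')'
T → / P: starts with '/'

The grammar has direct left recursion on: Y.

Answer: Yes, Y is left-recursive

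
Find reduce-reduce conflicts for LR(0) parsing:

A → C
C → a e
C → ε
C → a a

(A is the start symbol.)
No reduce-reduce conflicts

A reduce-reduce conflict occurs when an LR(0) state has two complete items [A → α .] and [B → β .] — both call for a reduction, and with no lookahead the parser cannot choose between them.

Augment with A' → A and build the canonical LR(0) collection (I0 = CLOSURE({[A' → . A]}), then GOTO on every symbol after a dot until no new states appear). It has 6 states:
  I0: { [A → . C], [A' → . A], [C → . a a], [C → . a e], [C → .] }  — shift, reduce
  I1: { [A' → A .] }  — accept
  I2: { [A → C .] }  — reduce
  I3: { [C → a . a], [C → a . e] }  — shift
  I4: { [C → a a .] }  — reduce
  I5: { [C → a e .] }  — reduce

No state contains more than one complete item.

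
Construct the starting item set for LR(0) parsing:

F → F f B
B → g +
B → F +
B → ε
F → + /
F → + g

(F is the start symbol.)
{ [F → . + /], [F → . + g], [F → . F f B], [F' → . F] }

First, augment the grammar with F' → F
I₀ = CLOSURE({ [F' → . F] }):
  [F' → . F] has the dot before F: add [F → . F f B], [F → . + /], [F → . + g]
No further items can be added.

I₀ = { [F → . + /], [F → . + g], [F → . F f B], [F' → . F] }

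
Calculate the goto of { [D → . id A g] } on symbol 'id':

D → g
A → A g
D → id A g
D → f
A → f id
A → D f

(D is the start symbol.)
GOTO(I, 'id') = CLOSURE({ [A → αX.β] : [A → α.Xβ] ∈ I, X = 'id' })

Items with dot before 'id', with the dot advanced:
  [D → . id A g] → [D → id . A g]
Closure of the advanced items:
  [D → id . A g] has the dot before A: add [A → . A g], [A → . f id], [A → . D f]
  [A → . D f] has the dot before D: add [D → . g], [D → . id A g], [D → . f]

GOTO = { [A → . A g], [A → . D f], [A → . f id], [D → . f], [D → . g], [D → . id A g], [D → id . A g] }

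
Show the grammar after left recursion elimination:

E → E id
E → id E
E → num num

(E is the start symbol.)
E is directly left-recursive. The standard transformation for
  A → A α₁ | ... | A α_m | β₁ | ... | β_n
is
  A  → β₁ A' | ... | β_n A'
  A' → α₁ A' | ... | α_m A' | ε

E → id E becomes E → id E E'
E → num num becomes E → num num E'
E → E id becomes E' → id E'
Add E' → ε

Resulting grammar:
E → id E E'
E → num num E'
E' → id E'
E' → ε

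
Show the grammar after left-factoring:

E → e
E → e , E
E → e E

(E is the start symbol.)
Left-factoring transforms A → αβ₁ | αβ₂ into A → αA' and A' → β₁ | β₂
(α is the longest common prefix among the alternatives). Repeat until
no nonterminal has two alternatives with a common prefix.

Round 1: E has alternatives sharing prefix 'e'. Introduce E': E → e E'
  Add: E' → ε
  Add: E' → , E
  Add: E' → E

No remaining common prefixes — done.

Resulting grammar:
E → e E'
E' → ε
E' → , E
E' → E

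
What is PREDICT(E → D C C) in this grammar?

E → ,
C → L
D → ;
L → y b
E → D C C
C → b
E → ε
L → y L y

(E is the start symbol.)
{ ';' }

PREDICT(E → D C C) = (FIRST(RHS) \ {ε}) ∪ (FOLLOW(E) if ε ∈ FIRST(RHS), i.e. RHS ⇒* ε)
FIRST(D) = { ';' }
FIRST(D C C) = { ';' }
ε ∉ FIRST(D C C), so FOLLOW(E) is not added.
PREDICT(E → D C C) = { ';' }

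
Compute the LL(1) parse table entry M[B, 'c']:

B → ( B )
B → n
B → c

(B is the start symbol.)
B → c

To find M[B, 'c'], we find productions for B where 'c' is in the predict set (PREDICT(N → α) = (FIRST(α) \ {ε}) ∪ (FOLLOW(N) if α ⇒* ε)).

B → ( B ): PREDICT = { '(' }
B → n: PREDICT = { 'n' }
B → c: PREDICT = { 'c' }
  'c' is in predict set, so this production goes in M[B, 'c']

M[B, 'c'] = B → c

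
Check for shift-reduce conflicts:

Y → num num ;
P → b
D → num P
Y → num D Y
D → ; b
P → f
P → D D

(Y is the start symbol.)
Yes — I6: [Y → num num ; .] vs [D → ; . b]

Augment with Y' → Y and build the canonical LR(0) collection (I0 = CLOSURE({[Y' → . Y]}), then GOTO on every symbol after a dot until no new states appear). It has 15 states:
  I0: { [Y → . num D Y], [Y → . num num ;], [Y' → . Y] }  — shift
  I1: { [Y' → Y .] }  — accept
  I2: { [D → . ; b], [D → . num P], [Y → num . D Y], [Y → num . num ;] }  — shift
  I3: { [D → ; . b] }  — shift
  I4: { [Y → . num D Y], [Y → . num num ;], [Y → num D . Y] }  — shift
  I5: { [D → . ; b], [D → . num P], [D → num . P], [P → . D D], [P → . b], [P → . f], [Y → num num . ;] }  — shift
  I6: { [D → ; . b], [Y → num num ; .] }  — shift, reduce
  I7: { [D → . ; b], [D → . num P], [P → D . D] }  — shift
  I8: { [D → num P .] }  — reduce
  I9: { [P → b .] }  — reduce
  I10: { [P → f .] }  — reduce
  I11: { [D → . ; b], [D → . num P], [D → num . P], [P → . D D], [P → . b], [P → . f] }  — shift
  I12: { [P → D D .] }  — reduce
  I13: { [D → ; b .] }  — reduce
  I14: { [Y → num D Y .] }  — reduce

I6 contains reduce item [Y → num num ; .] and shift item [D → ; . b] — shift-reduce conflict.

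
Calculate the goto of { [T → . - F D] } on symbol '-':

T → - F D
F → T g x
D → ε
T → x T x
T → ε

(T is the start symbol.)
{ [F → . T g x], [T → - . F D], [T → . - F D], [T → . x T x], [T → .] }

GOTO(I, '-') = CLOSURE({ [A → αX.β] : [A → α.Xβ] ∈ I, X = '-' })

Items with dot before '-', with the dot advanced:
  [T → . - F D] → [T → - . F D]
Closure of the advanced items:
  [T → - . F D] has the dot before F: add [F → . T g x]
  [F → . T g x] has the dot before T: add [T → . - F D], [T → . x T x], [T → .]

GOTO = { [F → . T g x], [T → - . F D], [T → . - F D], [T → . x T x], [T → .] }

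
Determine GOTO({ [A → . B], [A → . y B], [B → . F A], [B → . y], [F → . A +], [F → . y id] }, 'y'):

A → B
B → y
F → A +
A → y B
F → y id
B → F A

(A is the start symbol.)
GOTO(I, 'y') = CLOSURE({ [A → αX.β] : [A → α.Xβ] ∈ I, X = 'y' })

Items with dot before 'y', with the dot advanced:
  [A → . y B] → [A → y . B]
  [B → . y] → [B → y .]
  [F → . y id] → [F → y . id]
Closure of the advanced items:
  [A → y . B] has the dot before B: add [B → . y], [B → . F A]
  [B → . F A] has the dot before F: add [F → . A +], [F → . y id]
  [F → . A +] has the dot before A: add [A → . B], [A → . y B]

GOTO = { [A → . B], [A → . y B], [A → y . B], [B → . F A], [B → . y], [B → y .], [F → . A +], [F → . y id], [F → y . id] }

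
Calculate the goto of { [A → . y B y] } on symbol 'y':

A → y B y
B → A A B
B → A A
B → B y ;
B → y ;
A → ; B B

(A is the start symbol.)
{ [A → . ; B B], [A → . y B y], [A → y . B y], [B → . A A B], [B → . A A], [B → . B y ;], [B → . y ;] }

GOTO(I, 'y') = CLOSURE({ [A → αX.β] : [A → α.Xβ] ∈ I, X = 'y' })

Items with dot before 'y', with the dot advanced:
  [A → . y B y] → [A → y . B y]
Closure of the advanced items:
  [A → y . B y] has the dot before B: add [B → . A A B], [B → . A A], [B → . B y ;], [B → . y ;]
  [B → . A A B] has the dot before A: add [A → . y B y], [A → . ; B B]

GOTO = { [A → . ; B B], [A → . y B y], [A → y . B y], [B → . A A B], [B → . A A], [B → . B y ;], [B → . y ;] }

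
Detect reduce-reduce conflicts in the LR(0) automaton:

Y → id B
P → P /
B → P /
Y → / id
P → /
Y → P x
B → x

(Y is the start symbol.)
Yes — I9: [B → P / .] vs [P → P / .]

A reduce-reduce conflict occurs when an LR(0) state has two complete items [A → α .] and [B → β .] — both call for a reduction, and with no lookahead the parser cannot choose between them.

Augment with Y' → Y and build the canonical LR(0) collection (I0 = CLOSURE({[Y' → . Y]}), then GOTO on every symbol after a dot until no new states appear). It has 13 states:
  I0: { [P → . /], [P → . P /], [Y → . / id], [Y → . P x], [Y → . id B], [Y' → . Y] }  — shift
  I1: { [P → / .], [Y → / . id] }  — shift, reduce
  I2: { [P → P . /], [Y → P . x] }  — shift
  I3: { [Y' → Y .] }  — accept
  I4: { [B → . P /], [B → . x], [P → . /], [P → . P /], [Y → id . B] }  — shift
  I5: { [P → / .] }  — reduce
  I6: { [Y → id B .] }  — reduce
  I7: { [B → P . /], [P → P . /] }  — shift
  I8: { [B → x .] }  — reduce
  I9: { [B → P / .], [P → P / .] }  — 2 reduces
  I10: { [P → P / .] }  — reduce
  I11: { [Y → P x .] }  — reduce
  I12: { [Y → / id .] }  — reduce

I9 contains complete items [B → P / .], [P → P / .] — reduce-reduce conflict.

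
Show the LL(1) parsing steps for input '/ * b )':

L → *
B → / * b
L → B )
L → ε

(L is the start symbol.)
LL(1) parsing maintains a stack (initially the start symbol over $) and the input. At each step: if the stack top is a terminal, match it against the current input token; if it is a non-terminal N, replace it with the RHS of M[N, lookahead] (the unique production whose predict set contains the lookahead).

Stack is shown with the top on the left.

Stack      Input      Action
----------------------------
L $        / * b ) $  output L → B )
B ) $      / * b ) $  output B → / * b
/ * b ) $  / * b ) $  match '/'
* b ) $    * b ) $    match '*'
b ) $      b ) $      match 'b'
) $        ) $        match ')'
$          $          accept

The string is accepted.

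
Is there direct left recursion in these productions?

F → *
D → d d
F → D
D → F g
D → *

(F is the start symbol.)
Direct left recursion occurs when N → N α for some non-terminal N (the right-hand side begins with the left-hand side itself).

F → *: starts with '*'
D → d d: starts with d
F → D: starts with D
D → F g: starts with F
D → *: starts with '*'

No direct left recursion found.

Answer: No direct left recursion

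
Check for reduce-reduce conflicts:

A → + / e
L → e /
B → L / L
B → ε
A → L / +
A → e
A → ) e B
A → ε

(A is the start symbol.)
Augment with A' → A and build the canonical LR(0) collection (I0 = CLOSURE({[A' → . A]}), then GOTO on every symbol after a dot until no new states appear). It has 17 states:
  I0: { [A → . ) e B], [A → . + / e], [A → . L / +], [A → . e], [A → .], [A' → . A], [L → . e /] }  — shift, reduce
  I1: { [A → ) . e B] }  — shift
  I2: { [A → + . / e] }  — shift
  I3: { [A' → A .] }  — accept
  I4: { [A → L . / +] }  — shift
  I5: { [A → e .], [L → e . /] }  — shift, reduce
  I6: { [L → e / .] }  — reduce
  I7: { [A → L / . +] }  — shift
  I8: { [A → L / + .] }  — reduce
  I9: { [A → + / . e] }  — shift
  I10: { [A → + / e .] }  — reduce
  I11: { [A → ) e . B], [B → . L / L], [B → .], [L → . e /] }  — shift, reduce
  I12: { [A → ) e B .] }  — reduce
  I13: { [B → L . / L] }  — shift
  I14: { [L → e . /] }  — shift
  I15: { [B → L / . L], [L → . e /] }  — shift
  I16: { [B → L / L .] }  — reduce

No state contains more than one complete item.

Answer: No reduce-reduce conflicts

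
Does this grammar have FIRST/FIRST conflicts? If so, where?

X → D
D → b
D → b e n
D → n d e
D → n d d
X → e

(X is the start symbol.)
Yes. D → b / D → b e n on { 'b' }; D → n d e / D → n d d on { 'n' }

FIRST sets of the non-terminals at (or reachable through a nullable prefix from) the front of some alternative:
  FIRST(D) = { 'b', 'n' }

Productions for X:
  X → D: FIRST = { 'b', 'n' }
  X → e: FIRST = { 'e' }
Productions for D:
  D → b: FIRST = { 'b' }
  D → b e n: FIRST = { 'b' }
  D → n d e: FIRST = { 'n' }
  D → n d d: FIRST = { 'n' }

Conflict for D: D → b and D → b e n
  Overlap: { 'b' }
Conflict for D: D → n d e and D → n d d
  Overlap: { 'n' }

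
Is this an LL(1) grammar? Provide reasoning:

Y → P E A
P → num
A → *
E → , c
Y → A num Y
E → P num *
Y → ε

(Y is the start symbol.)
Yes, the grammar is LL(1).

Relevant sets:
  FIRST(P) = { 'num' }
  FIRST(A) = { '*' }
  FOLLOW(Y) = { $ }

For Y:
  PREDICT(Y → P E A) = { 'num' }
  PREDICT(Y → A num Y) = { '*' }
  PREDICT(Y → ε) = { $ }
For E:
  PREDICT(E → ',' c) = { ',' }
  PREDICT(E → P num '*') = { 'num' }
P, A have a single production, so nothing to check there.

All predict sets are disjoint. The grammar IS LL(1).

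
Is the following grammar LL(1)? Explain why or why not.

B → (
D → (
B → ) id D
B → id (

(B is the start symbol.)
A grammar is LL(1) if for each non-terminal N with multiple productions, the predict sets of those productions are pairwise disjoint, where PREDICT(N → α) = (FIRST(α) \ {ε}) ∪ (FOLLOW(N) if α ⇒* ε).

For B:
  PREDICT(B → '(') = { '(' }
  PREDICT(B → ')' id D) = { ')' }
  PREDICT(B → id '(') = { 'id' }
D has a single production, so nothing to check there.

All predict sets are disjoint. The grammar IS LL(1).

Answer: Yes, the grammar is LL(1).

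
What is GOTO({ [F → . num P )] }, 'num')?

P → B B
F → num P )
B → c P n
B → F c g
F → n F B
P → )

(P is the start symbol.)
{ [B → . F c g], [B → . c P n], [F → . n F B], [F → . num P )], [F → num . P )], [P → . )], [P → . B B] }

GOTO(I, 'num') = CLOSURE({ [A → αX.β] : [A → α.Xβ] ∈ I, X = 'num' })

Items with dot before 'num', with the dot advanced:
  [F → . num P )] → [F → num . P )]
Closure of the advanced items:
  [F → num . P )] has the dot before P: add [P → . B B], [P → . )]
  [P → . B B] has the dot before B: add [B → . c P n], [B → . F c g]
  [B → . F c g] has the dot before F: add [F → . num P )], [F → . n F B]

GOTO = { [B → . F c g], [B → . c P n], [F → . n F B], [F → . num P )], [F → num . P )], [P → . )], [P → . B B] }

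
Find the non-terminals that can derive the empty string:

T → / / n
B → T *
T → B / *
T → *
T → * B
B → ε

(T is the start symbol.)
{ 'B' }

ε-productions: B → ε
So B is immediately nullable.
No further non-terminal can be added: every production for the remaining non-terminals contains a terminal or a non-nullable non-terminal.
Nullable = { 'B' }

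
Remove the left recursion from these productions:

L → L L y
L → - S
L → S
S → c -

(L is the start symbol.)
L → - S L'
L → S L'
L' → L y L'
L' → ε
S → c -

L is directly left-recursive. The standard transformation for
  A → A α₁ | ... | A α_m | β₁ | ... | β_n
is
  A  → β₁ A' | ... | β_n A'
  A' → α₁ A' | ... | α_m A' | ε

L → - S becomes L → - S L'
L → S becomes L → S L'
L → L L y becomes L' → L y L'
Add L' → ε

Productions for other non-terminals are unchanged:
  S → c -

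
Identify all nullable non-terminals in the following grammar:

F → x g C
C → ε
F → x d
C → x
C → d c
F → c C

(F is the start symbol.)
{ 'C' }

A non-terminal is nullable if it can derive ε (the empty string): either it has an ε-production, or it has a production whose right-hand side consists entirely of nullable non-terminals.

ε-productions: C → ε
So C is immediately nullable.
No further non-terminal can be added: every production for the remaining non-terminals contains a terminal or a non-nullable non-terminal.
Nullable = { 'C' }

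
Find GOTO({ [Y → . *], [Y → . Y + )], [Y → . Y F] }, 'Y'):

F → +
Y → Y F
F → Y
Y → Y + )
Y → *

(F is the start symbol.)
{ [F → . +], [F → . Y], [Y → . *], [Y → . Y + )], [Y → . Y F], [Y → Y . + )], [Y → Y . F] }

GOTO(I, 'Y') = CLOSURE({ [A → αX.β] : [A → α.Xβ] ∈ I, X = 'Y' })

Items with dot before 'Y', with the dot advanced:
  [Y → . Y + )] → [Y → Y . + )]
  [Y → . Y F] → [Y → Y . F]
Closure of the advanced items:
  [Y → Y . F] has the dot before F: add [F → . +], [F → . Y]
  [F → . Y] has the dot before Y: add [Y → . Y F], [Y → . Y + )], [Y → . *]

GOTO = { [F → . +], [F → . Y], [Y → . *], [Y → . Y + )], [Y → . Y F], [Y → Y . + )], [Y → Y . F] }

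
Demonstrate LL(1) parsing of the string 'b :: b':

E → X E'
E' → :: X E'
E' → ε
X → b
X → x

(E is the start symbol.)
LL(1) parsing maintains a stack (initially the start symbol over $) and the input. At each step: if the stack top is a terminal, match it against the current input token; if it is a non-terminal N, replace it with the RHS of M[N, lookahead] (the unique production whose predict set contains the lookahead).

Stack is shown with the top on the left.

Stack      Input     Action
---------------------------
E $        b :: b $  output E → X E'
X E' $     b :: b $  output X → b
b E' $     b :: b $  match 'b'
E' $       :: b $    output E' → :: X E'
:: X E' $  :: b $    match '::'
X E' $     b $       output X → b
b E' $     b $       match 'b'
E' $       $         output E' → ε
$          $         accept

The string is accepted.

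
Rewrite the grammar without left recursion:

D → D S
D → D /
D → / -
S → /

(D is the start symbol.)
D is directly left-recursive. The standard transformation for
  A → A α₁ | ... | A α_m | β₁ | ... | β_n
is
  A  → β₁ A' | ... | β_n A'
  A' → α₁ A' | ... | α_m A' | ε

D → / - becomes D → / - D'
D → D S becomes D' → S D'
D → D / becomes D' → / D'
Add D' → ε

Productions for other non-terminals are unchanged:
  S → /

Resulting grammar:
D → / - D'
D' → S D'
D' → / D'
D' → ε
S → /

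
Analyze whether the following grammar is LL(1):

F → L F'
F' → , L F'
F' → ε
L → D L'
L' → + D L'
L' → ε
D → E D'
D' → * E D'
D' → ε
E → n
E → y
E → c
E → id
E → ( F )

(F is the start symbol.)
Yes, the grammar is LL(1).

Relevant sets:
  FOLLOW(F') = { $, ')' }
  FOLLOW(L') = { $, ')', ',' }
  FOLLOW(D') = { $, ')', '+', ',' }

For F':
  PREDICT(F' → ',' L F') = { ',' }
  PREDICT(F' → ε) = { $, ')' }
For L':
  PREDICT(L' → '+' D L') = { '+' }
  PREDICT(L' → ε) = { $, ')', ',' }
For D':
  PREDICT(D' → '*' E D') = { '*' }
  PREDICT(D' → ε) = { $, ')', '+', ',' }
For E:
  PREDICT(E → n) = { 'n' }
  PREDICT(E → y) = { 'y' }
  PREDICT(E → c) = { 'c' }
  PREDICT(E → id) = { 'id' }
  PREDICT(E → '(' F ')') = { '(' }
F, L, D have a single production, so nothing to check there.

All predict sets are disjoint. The grammar IS LL(1).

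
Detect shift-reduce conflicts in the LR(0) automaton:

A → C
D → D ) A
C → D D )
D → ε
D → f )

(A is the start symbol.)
Yes — I0: [D → .] vs [D → . f )]; I3: [D → .] vs [D → D . ) A]; I6: [D → .] vs [D → . f )]; I8: [C → D D ) .] vs [D → . f )]

A shift-reduce conflict occurs when an LR(0) state has both:
  - a complete (reduce) item [A → α .] (dot at the end), and
  - a shift item [B → β . c γ] (dot before a terminal).

Augment with A' → A and build the canonical LR(0) collection (I0 = CLOSURE({[A' → . A]}), then GOTO on every symbol after a dot until no new states appear). It has 10 states:
  I0: { [A → . C], [A' → . A], [C → . D D )], [D → . D ) A], [D → . f )], [D → .] }  — shift, reduce
  I1: { [A' → A .] }  — accept
  I2: { [A → C .] }  — reduce
  I3: { [C → D . D )], [D → . D ) A], [D → . f )], [D → .], [D → D . ) A] }  — shift, reduce
  I4: { [D → f . )] }  — shift
  I5: { [D → f ) .] }  — reduce
  I6: { [A → . C], [C → . D D )], [D → . D ) A], [D → . f )], [D → .], [D → D ) . A] }  — shift, reduce
  I7: { [C → D D . )], [D → D . ) A] }  — shift
  I8: { [A → . C], [C → . D D )], [C → D D ) .], [D → . D ) A], [D → . f )], [D → .], [D → D ) . A] }  — shift, 2 reduces
  I9: { [D → D ) A .] }  — reduce

I0 contains reduce item [D → .] and shift item [D → . f )] — shift-reduce conflict.
I3 contains reduce item [D → .] and shift items [D → D . ) A], [D → . f )] — shift-reduce conflict.
I6 contains reduce item [D → .] and shift item [D → . f )] — shift-reduce conflict.
I8 contains reduce items [C → D D ) .], [D → .] and shift item [D → . f )] — shift-reduce conflict.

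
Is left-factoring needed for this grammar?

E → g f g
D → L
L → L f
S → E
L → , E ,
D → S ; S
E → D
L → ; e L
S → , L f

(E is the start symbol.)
No, left-factoring is not needed

Left-factoring is needed when two productions for the same non-terminal
share a common prefix on the right-hand side.

Productions for E:
  E → g f g
  E → D
Productions for D:
  D → L
  D → S ; S
Productions for L:
  L → L f
  L → , E ,
  L → ; e L
Productions for S:
  S → E
  S → , L f

No common prefixes found.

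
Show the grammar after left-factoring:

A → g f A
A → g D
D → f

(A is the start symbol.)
Left-factoring transforms A → αβ₁ | αβ₂ into A → αA' and A' → β₁ | β₂
(α is the longest common prefix among the alternatives). Repeat until
no nonterminal has two alternatives with a common prefix.

Round 1: A has alternatives sharing prefix 'g'. Introduce A': A → g A'
  Add: A' → f A
  Add: A' → D

No remaining common prefixes — done.

Resulting grammar:
A → g A'
A' → f A
A' → D
D → f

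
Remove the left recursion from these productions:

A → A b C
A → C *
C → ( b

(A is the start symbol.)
A is directly left-recursive. The standard transformation for
  A → A α₁ | ... | A α_m | β₁ | ... | β_n
is
  A  → β₁ A' | ... | β_n A'
  A' → α₁ A' | ... | α_m A' | ε

A → C * becomes A → C * A'
A → A b C becomes A' → b C A'
Add A' → ε

Productions for other non-terminals are unchanged:
  C → ( b

Resulting grammar:
A → C * A'
A' → b C A'
A' → ε
C → ( b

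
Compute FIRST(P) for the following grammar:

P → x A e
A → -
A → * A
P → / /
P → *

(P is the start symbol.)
To compute FIRST(P), examine every production with P on the left-hand side, reading each right-hand side left to right until a non-nullable symbol is reached.

From P → x A e:
  - x is a terminal: add 'x' and stop
From P → / /:
  - '/' is a terminal: add '/' and stop
From P → *:
  - '*' is a terminal: add '*' and stop

Collecting: FIRST(P) = { '*', '/', 'x' }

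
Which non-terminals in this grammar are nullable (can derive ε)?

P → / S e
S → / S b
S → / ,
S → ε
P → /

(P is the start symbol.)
A non-terminal is nullable if it can derive ε (the empty string): either it has an ε-production, or it has a production whose right-hand side consists entirely of nullable non-terminals.

ε-productions: S → ε
So S is immediately nullable.
No further non-terminal can be added: every production for the remaining non-terminals contains a terminal or a non-nullable non-terminal.
Nullable = { 'S' }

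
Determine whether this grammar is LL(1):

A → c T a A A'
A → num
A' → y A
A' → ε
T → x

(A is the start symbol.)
No. Predict set conflict for A': { 'y' }

A grammar is LL(1) if for each non-terminal N with multiple productions, the predict sets of those productions are pairwise disjoint, where PREDICT(N → α) = (FIRST(α) \ {ε}) ∪ (FOLLOW(N) if α ⇒* ε).

Relevant sets:
  FOLLOW(A') = { $, 'y' }

For A:
  PREDICT(A → c T a A A') = { 'c' }
  PREDICT(A → num) = { 'num' }
For A':
  PREDICT(A' → y A) = { 'y' }
  PREDICT(A' → ε) = { $, 'y' }
T has a single production, so nothing to check there.

Conflict found: Predict set conflict for A': { 'y' }
The grammar is NOT LL(1).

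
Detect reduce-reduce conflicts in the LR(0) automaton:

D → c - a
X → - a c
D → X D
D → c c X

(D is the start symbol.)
No reduce-reduce conflicts

A reduce-reduce conflict occurs when an LR(0) state has two complete items [A → α .] and [B → β .] — both call for a reduction, and with no lookahead the parser cannot choose between them.

Augment with D' → D and build the canonical LR(0) collection (I0 = CLOSURE({[D' → . D]}), then GOTO on every symbol after a dot until no new states appear). It has 12 states:
  I0: { [D → . X D], [D → . c - a], [D → . c c X], [D' → . D], [X → . - a c] }  — shift
  I1: { [X → - . a c] }  — shift
  I2: { [D' → D .] }  — accept
  I3: { [D → . X D], [D → . c - a], [D → . c c X], [D → X . D], [X → . - a c] }  — shift
  I4: { [D → c . - a], [D → c . c X] }  — shift
  I5: { [D → c - . a] }  — shift
  I6: { [D → c c . X], [X → . - a c] }  — shift
  I7: { [D → c c X .] }  — reduce
  I8: { [D → c - a .] }  — reduce
  I9: { [D → X D .] }  — reduce
  I10: { [X → - a . c] }  — shift
  I11: { [X → - a c .] }  — reduce

No state contains more than one complete item.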